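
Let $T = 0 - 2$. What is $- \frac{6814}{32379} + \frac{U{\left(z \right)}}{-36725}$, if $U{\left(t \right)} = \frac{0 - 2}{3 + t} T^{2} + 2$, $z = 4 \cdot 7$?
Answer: $- \frac{7759317116}{36862682025} \approx -0.21049$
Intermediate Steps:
$T = -2$ ($T = 0 - 2 = -2$)
$z = 28$
$U{\left(t \right)} = 2 - \frac{8}{3 + t}$ ($U{\left(t \right)} = \frac{0 - 2}{3 + t} \left(-2\right)^{2} + 2 = - \frac{2}{3 + t} 4 + 2 = - \frac{8}{3 + t} + 2 = 2 - \frac{8}{3 + t}$)
$- \frac{6814}{32379} + \frac{U{\left(z \right)}}{-36725} = - \frac{6814}{32379} + \frac{2 \frac{1}{3 + 28} \left(-1 + 28\right)}{-36725} = \left(-6814\right) \frac{1}{32379} + 2 \cdot \frac{1}{31} \cdot 27 \left(- \frac{1}{36725}\right) = - \frac{6814}{32379} + 2 \cdot \frac{1}{31} \cdot 27 \left(- \frac{1}{36725}\right) = - \frac{6814}{32379} + \frac{54}{31} \left(- \frac{1}{36725}\right) = - \frac{6814}{32379} - \frac{54}{1138475} = - \frac{7759317116}{36862682025}$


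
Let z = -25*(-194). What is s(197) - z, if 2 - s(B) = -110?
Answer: -4738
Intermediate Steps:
s(B) = 112 (s(B) = 2 - 1*(-110) = 2 + 110 = 112)
z = 4850
s(197) - z = 112 - 1*4850 = 112 - 4850 = -4738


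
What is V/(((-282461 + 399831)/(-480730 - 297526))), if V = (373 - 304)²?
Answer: -1852638408/58685 ≈ -31569.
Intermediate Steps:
V = 4761 (V = 69² = 4761)
V/(((-282461 + 399831)/(-480730 - 297526))) = 4761/(((-282461 + 399831)/(-480730 - 297526))) = 4761/((117370/(-778256))) = 4761/((117370*(-1/778256))) = 4761/(-58685/389128) = 4761*(-389128/58685) = -1852638408/58685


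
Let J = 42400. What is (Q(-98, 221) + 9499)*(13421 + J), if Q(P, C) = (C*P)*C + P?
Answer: -266657865957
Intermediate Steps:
Q(P, C) = P + P*C² (Q(P, C) = P*C² + P = P + P*C²)
(Q(-98, 221) + 9499)*(13421 + J) = (-98*(1 + 221²) + 9499)*(13421 + 42400) = (-98*(1 + 48841) + 9499)*55821 = (-98*48842 + 9499)*55821 = (-4786516 + 9499)*55821 = -4777017*55821 = -266657865957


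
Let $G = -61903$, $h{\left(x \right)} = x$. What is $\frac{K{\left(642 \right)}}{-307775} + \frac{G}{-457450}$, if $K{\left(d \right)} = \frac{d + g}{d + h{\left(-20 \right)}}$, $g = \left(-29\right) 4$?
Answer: $\frac{237004503689}{1751448421450} \approx 0.13532$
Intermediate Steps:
$g = -116$
$K{\left(d \right)} = \frac{-116 + d}{-20 + d}$ ($K{\left(d \right)} = \frac{d - 116}{d - 20} = \frac{-116 + d}{-20 + d}$)
$\frac{K{\left(642 \right)}}{-307775} + \frac{G}{-457450} = \frac{\frac{1}{-20 + 642} \left(-116 + 642\right)}{-307775} - \frac{61903}{-457450} = \frac{1}{622} \cdot 526 \left(- \frac{1}{307775}\right) - - \frac{61903}{457450} = \frac{1}{622} \cdot 526 \left(- \frac{1}{307775}\right) + \frac{61903}{457450} = \frac{263}{311} \left(- \frac{1}{307775}\right) + \frac{61903}{457450} = - \frac{263}{95718025} + \frac{61903}{457450} = \frac{237004503689}{1751448421450}$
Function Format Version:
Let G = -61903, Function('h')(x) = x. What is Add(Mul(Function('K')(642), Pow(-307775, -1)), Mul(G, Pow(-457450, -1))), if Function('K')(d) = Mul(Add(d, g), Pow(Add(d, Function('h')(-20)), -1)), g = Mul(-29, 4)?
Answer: Rational(237004503689, 1751448421450) ≈ 0.13532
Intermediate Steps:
g = -116
Function('K')(d) = Mul(Pow(Add(-20, d), -1), Add(-116, d)) (Function('K')(d) = Mul(Add(d, -116), Pow(Add(d, -20), -1)) = Mul(Add(-116, d), Pow(Add(-20, d), -1)) = Mul(Pow(Add(-20, d), -1), Add(-116, d)))
Add(Mul(Function('K')(642), Pow(-307775, -1)), Mul(G, Pow(-457450, -1))) = Add(Mul(Mul(Pow(Add(-20, 642), -1), Add(-116, 642)), Pow(-307775, -1)), Mul(-61903, Pow(-457450, -1))) = Add(Mul(Mul(Pow(622, -1), 526), Rational(-1, 307775)), Mul(-61903, Rational(-1, 457450))) = Add(Mul(Mul(Rational(1, 622), 526), Rational(-1, 307775)), Rational(61903, 457450)) = Add(Mul(Rational(263, 311), Rational(-1, 307775)), Rational(61903, 457450)) = Add(Rational(-263, 95718025), Rational(61903, 457450)) = Rational(237004503689, 1751448421450)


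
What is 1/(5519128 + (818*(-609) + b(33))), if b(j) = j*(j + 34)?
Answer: 1/5023177 ≈ 1.9908e-7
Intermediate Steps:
b(j) = j*(34 + j)
1/(5519128 + (818*(-609) + b(33))) = 1/(5519128 + (818*(-609) + 33*(34 + 33))) = 1/(5519128 + (-498162 + 33*67)) = 1/(5519128 + (-498162 + 2211)) = 1/(5519128 - 495951) = 1/5023177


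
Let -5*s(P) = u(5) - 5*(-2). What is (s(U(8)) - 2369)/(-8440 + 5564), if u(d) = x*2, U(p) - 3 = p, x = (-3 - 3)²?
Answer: 11927/14380 ≈ 0.82942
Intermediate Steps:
x = 36 (x = (-6)² = 36)
U(p) = 3 + p
u(d) = 72 (u(d) = 36*2 = 72)
s(P) = -82/5 (s(P) = -(72 - 5*(-2))/5 = -(72 + 10)/5 = -⅕*82 = -82/5)
(s(U(8)) - 2369)/(-8440 + 5564) = (-82/5 - 2369)/(-8440 + 5564) = -11927/5/(-2876) = -11927/5*(-1/2876) = 11927/14380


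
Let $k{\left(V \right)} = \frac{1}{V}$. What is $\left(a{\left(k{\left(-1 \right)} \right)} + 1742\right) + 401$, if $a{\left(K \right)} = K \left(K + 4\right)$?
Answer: $2140$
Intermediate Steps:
$a{\left(K \right)} = K \left(4 + K\right)$
$\left(a{\left(k{\left(-1 \right)} \right)} + 1742\right) + 401 = \left(\frac{4 + \frac{1}{-1}}{-1} + 1742\right) + 401 = \left(- (4 - 1) + 1742\right) + 401 = \left(\left(-1\right) 3 + 1742\right) + 401 = \left(-3 + 1742\right) + 401 = 1739 + 401 = 2140$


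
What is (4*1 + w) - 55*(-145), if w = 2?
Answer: 7981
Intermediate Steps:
(4*1 + w) - 55*(-145) = (4*1 + 2) - 55*(-145) = (4 + 2) + 7975 = 6 + 7975 = 7981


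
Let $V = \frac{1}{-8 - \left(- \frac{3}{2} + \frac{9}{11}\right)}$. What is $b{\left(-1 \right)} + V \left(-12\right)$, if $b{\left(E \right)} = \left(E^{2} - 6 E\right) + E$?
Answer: $\frac{1230}{161} \approx 7.6398$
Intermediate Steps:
$V = - \frac{22}{161}$ ($V = \frac{1}{-8 - - \frac{15}{22}} = \frac{1}{-8 + \left(\frac{3}{2} - \frac{9}{11}\right)} = \frac{1}{-8 + \frac{15}{22}} = \frac{1}{- \frac{161}{22}} = - \frac{22}{161} \approx -0.13665$)
$b{\left(E \right)} = E^{2} - 5 E$
$b{\left(-1 \right)} + V \left(-12\right) = - (-5 - 1) - - \frac{264}{161} = \left(-1\right) \left(-6\right) + \frac{264}{161} = 6 + \frac{264}{161} = \frac{1230}{161}$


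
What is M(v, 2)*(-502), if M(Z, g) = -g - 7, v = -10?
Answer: 4518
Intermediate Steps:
M(Z, g) = -7 - g
M(v, 2)*(-502) = (-7 - 1*2)*(-502) = (-7 - 2)*(-502) = -9*(-502) = 4518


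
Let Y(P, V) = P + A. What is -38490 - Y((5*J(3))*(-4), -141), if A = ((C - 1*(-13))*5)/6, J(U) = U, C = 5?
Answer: -38445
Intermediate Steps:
A = 15 (A = ((5 - 1*(-13))*5)/6 = ((5 + 13)*5)*(⅙) = (18*5)*(⅙) = 90*(⅙) = 15)
Y(P, V) = 15 + P (Y(P, V) = P + 15 = 15 + P)
-38490 - Y((5*J(3))*(-4), -141) = -38490 - (15 + (5*3)*(-4)) = -38490 - (15 + 15*(-4)) = -38490 - (15 - 60) = -38490 - 1*(-45) = -38490 + 45 = -38445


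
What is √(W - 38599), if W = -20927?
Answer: 3*I*√6614 ≈ 243.98*I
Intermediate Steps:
√(W - 38599) = √(-20927 - 38599) = √(-59526) = 3*I*√6614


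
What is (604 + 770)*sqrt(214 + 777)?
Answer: 1374*sqrt(991) ≈ 43254.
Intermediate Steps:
(604 + 770)*sqrt(214 + 777) = 1374*sqrt(991)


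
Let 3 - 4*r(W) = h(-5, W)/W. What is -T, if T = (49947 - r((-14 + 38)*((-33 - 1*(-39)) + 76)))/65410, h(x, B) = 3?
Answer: -131058961/171635840 ≈ -0.76359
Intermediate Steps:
r(W) = 3/4 - 3/(4*W)
T = 131058961/171635840 (T = (49947 - 3*(-1 + (-14 + 38)*((-33 - 1*(-39)) + 76))/(4*((-14 + 38)*((-33 - 1*(-39)) + 76))))/65410 = (49947 - 3*(-1 + 24*((-33 + 39) + 76))/(4*(24*((-33 + 39) + 76))))*(1/65410) = (49947 - 3*(-1 + 24*(6 + 76))/(4*(24*(6 + 76))))*(1/65410) = (49947 - 3*(-1 + 24*82)/(4*(24*82)))*(1/65410) = (49947 - 3*(-1 + 1968)/(4*1968))*(1/65410) = (49947 - 3*1967/(4*1968))*(1/65410) = (49947 - 1*1967/2624)*(1/65410) = (49947 - 1967/2624)*(1/65410) = (131058961/2624)*(1/65410) = 131058961/171635840 ≈ 0.76359)
-T = -1*131058961/171635840 = -131058961/171635840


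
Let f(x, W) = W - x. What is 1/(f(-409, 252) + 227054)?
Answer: 1/227715 ≈ 4.3915e-6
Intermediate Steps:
1/(f(-409, 252) + 227054) = 1/((252 - 1*(-409)) + 227054) = 1/((252 + 409) + 227054) = 1/(661 + 227054) = 1/227715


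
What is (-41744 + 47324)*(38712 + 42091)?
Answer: 450880740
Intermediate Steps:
(-41744 + 47324)*(38712 + 42091) = 5580*80803 = 450880740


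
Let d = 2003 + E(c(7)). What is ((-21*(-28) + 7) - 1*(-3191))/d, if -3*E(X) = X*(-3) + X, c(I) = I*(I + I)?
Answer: 11358/6205 ≈ 1.8305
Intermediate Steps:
c(I) = 2*I² (c(I) = I*(2*I) = 2*I²)
E(X) = 2*X/3 (E(X) = -(X*(-3) + X)/3 = -(-3*X + X)/3 = -(-2)*X/3 = 2*X/3)
d = 6205/3 (d = 2003 + 2*(2*7²)/3 = 2003 + 2*(2*49)/3 = 2003 + (⅔)*98 = 2003 + 196/3 = 6205/3 ≈ 2068.3)
((-21*(-28) + 7) - 1*(-3191))/d = ((-21*(-28) + 7) - 1*(-3191))/(6205/3) = ((588 + 7) + 3191)*(3/6205) = (595 + 3191)*(3/6205) = 3786*(3/6205) = 11358/6205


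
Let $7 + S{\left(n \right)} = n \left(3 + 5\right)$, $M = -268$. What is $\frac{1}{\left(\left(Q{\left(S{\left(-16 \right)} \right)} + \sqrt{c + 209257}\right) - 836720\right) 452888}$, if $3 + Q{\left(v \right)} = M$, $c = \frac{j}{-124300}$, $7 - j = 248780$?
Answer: $- \frac{26009495325}{9859239063292283373794} - \frac{5 \sqrt{32331541084139}}{19718478126584566747588} \approx -2.6395 \cdot 10^{-12}$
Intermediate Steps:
$j = -248773$ ($j = 7 - 248780 = -248773$)
$c = \frac{248773}{124300}$ ($c = - \frac{248773}{-124300} = \left(-248773\right) \left(- \frac{1}{124300}\right) = \frac{248773}{124300} \approx 2.0014$)
$S{\left(n \right)} = -7 + 8 n$ ($S{\left(n \right)} = -7 + n \left(3 + 5\right) = -7 + n 8 = -7 + 8 n$)
$Q{\left(v \right)} = -271$ ($Q{\left(v \right)} = -3 - 268 = -271$)
$\frac{1}{\left(\left(Q{\left(S{\left(-16 \right)} \right)} + \sqrt{c + 209257}\right) - 836720\right) 452888} = \frac{1}{\left(\left(-271 + \sqrt{\frac{248773}{124300} + 209257}\right) - 836720\right) 452888} = \frac{1}{\left(-271 + \sqrt{\frac{26010893873}{124300}}\right) - 836720} \cdot \frac{1}{452888} = \frac{1}{\left(-271 + \frac{\sqrt{32331541084139}}{12430}\right) - 836720} \cdot \frac{1}{452888} = \frac{1}{-836991 + \frac{\sqrt{32331541084139}}{12430}} \cdot \frac{1}{452888} = \frac{1}{452888 \left(-836991 + \frac{\sqrt{32331541084139}}{12430}\right)}$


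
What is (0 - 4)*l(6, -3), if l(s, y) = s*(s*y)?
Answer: 432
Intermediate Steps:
l(s, y) = y*s**2
(0 - 4)*l(6, -3) = (0 - 4)*(-3*6**2) = -(-12)*36 = -4*(-108) = 432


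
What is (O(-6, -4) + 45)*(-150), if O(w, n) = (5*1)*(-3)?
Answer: -4500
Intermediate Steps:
O(w, n) = -15 (O(w, n) = 5*(-3) = -15)
(O(-6, -4) + 45)*(-150) = (-15 + 45)*(-150) = 30*(-150) = -4500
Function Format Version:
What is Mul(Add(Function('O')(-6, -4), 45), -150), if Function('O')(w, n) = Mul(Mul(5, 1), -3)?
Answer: -4500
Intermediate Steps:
Function('O')(w, n) = -15 (Function('O')(w, n) = Mul(5, -3) = -15)
Mul(Add(Function('O')(-6, -4), 45), -150) = Mul(Add(-15, 45), -150) = Mul(30, -150) = -4500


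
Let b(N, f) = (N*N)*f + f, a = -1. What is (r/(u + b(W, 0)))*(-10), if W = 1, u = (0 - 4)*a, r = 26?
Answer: -65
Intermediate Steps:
u = 4 (u = (0 - 4)*(-1) = -4*(-1) = 4)
b(N, f) = f + f*N² (b(N, f) = N²*f + f = f*N² + f = f + f*N²)
(r/(u + b(W, 0)))*(-10) = (26/(4 + 0*(1 + 1²)))*(-10) = (26/(4 + 0*(1 + 1)))*(-10) = (26/(4 + 0*2))*(-10) = (26/(4 + 0))*(-10) = (26/4)*(-10) = (26*(¼))*(-10) = (13/2)*(-10) = -65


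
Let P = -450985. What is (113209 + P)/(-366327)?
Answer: 3632/3939 ≈ 0.92206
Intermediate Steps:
(113209 + P)/(-366327) = (113209 - 450985)/(-366327) = -337776*(-1/366327) = 3632/3939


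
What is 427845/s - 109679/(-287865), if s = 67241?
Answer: 130536526564/19356330465 ≈ 6.7439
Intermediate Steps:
427845/s - 109679/(-287865) = 427845/67241 - 109679/(-287865) = 427845*(1/67241) - 109679*(-1/287865) = 427845/67241 + 109679/287865 = 130536526564/19356330465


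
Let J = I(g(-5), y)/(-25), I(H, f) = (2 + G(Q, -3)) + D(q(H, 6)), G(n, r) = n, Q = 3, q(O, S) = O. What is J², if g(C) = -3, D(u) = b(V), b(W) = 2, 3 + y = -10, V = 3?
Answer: 49/625 ≈ 0.078400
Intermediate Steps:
y = -13 (y = -3 - 10 = -13)
D(u) = 2
I(H, f) = 7 (I(H, f) = (2 + 3) + 2 = 5 + 2 = 7)
J = -7/25 (J = 7/(-25) = 7*(-1/25) = -7/25 ≈ -0.28000)
J² = (-7/25)² = 49/625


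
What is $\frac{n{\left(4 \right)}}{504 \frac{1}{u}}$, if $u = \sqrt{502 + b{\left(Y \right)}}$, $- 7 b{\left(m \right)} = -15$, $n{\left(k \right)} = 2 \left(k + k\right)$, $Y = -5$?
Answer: $\frac{2 \sqrt{24703}}{441} \approx 0.7128$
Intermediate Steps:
$n{\left(k \right)} = 4 k$ ($n{\left(k \right)} = 2 \cdot 2 k = 4 k$)
$b{\left(m \right)} = \frac{15}{7}$ ($b{\left(m \right)} = \left(- \frac{1}{7}\right) \left(-15\right) = \frac{15}{7}$)
$u = \frac{\sqrt{24703}}{7}$ ($u = \sqrt{502 + \frac{15}{7}} = \sqrt{\frac{3529}{7}} = \frac{\sqrt{24703}}{7} \approx 22.453$)
$\frac{n{\left(4 \right)}}{504 \frac{1}{u}} = \frac{4 \cdot 4}{504 \frac{1}{\frac{1}{7} \sqrt{24703}}} = \frac{16}{504 \frac{\sqrt{24703}}{3529}} = \frac{16}{\frac{504}{3529} \sqrt{24703}} = 16 \frac{\sqrt{24703}}{3528} = \frac{2 \sqrt{24703}}{441}$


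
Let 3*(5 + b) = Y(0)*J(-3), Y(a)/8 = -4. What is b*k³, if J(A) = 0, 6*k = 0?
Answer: 0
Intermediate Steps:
k = 0 (k = (⅙)*0 = 0)
Y(a) = -32 (Y(a) = 8*(-4) = -32)
b = -5 (b = -5 + (-32*0)/3 = -5 + (⅓)*0 = -5 + 0 = -5)
b*k³ = -5*0³ = -5*0 = 0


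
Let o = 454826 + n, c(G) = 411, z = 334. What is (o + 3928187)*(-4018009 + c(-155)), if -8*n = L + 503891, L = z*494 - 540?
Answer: -69094162265843/4 ≈ -1.7274e+13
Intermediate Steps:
L = 164456 (L = 334*494 - 540 = 164996 - 540 = 164456)
n = -668347/8 (n = -(164456 + 503891)/8 = -⅛*668347 = -668347/8 ≈ -83543.)
o = 2970261/8 (o = 454826 - 668347/8 = 2970261/8 ≈ 3.7128e+5)
(o + 3928187)*(-4018009 + c(-155)) = (2970261/8 + 3928187)*(-4018009 + 411) = (34395757/8)*(-4017598) = -69094162265843/4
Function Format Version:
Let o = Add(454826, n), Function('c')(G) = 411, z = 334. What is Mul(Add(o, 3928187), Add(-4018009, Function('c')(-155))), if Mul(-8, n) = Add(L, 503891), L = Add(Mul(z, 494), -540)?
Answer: Rational(-69094162265843, 4) ≈ -1.7274e+13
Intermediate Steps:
L = 164456 (L = Add(Mul(334, 494), -540) = Add(164996, -540) = 164456)
n = Rational(-668347, 8) (n = Mul(Rational(-1, 8), Add(164456, 503891)) = Mul(Rational(-1, 8), 668347) = Rational(-668347, 8) ≈ -83543.)
o = Rational(2970261, 8) (o = Add(454826, Rational(-668347, 8)) = Rational(2970261, 8) ≈ 3.7128e+5)
Mul(Add(o, 3928187), Add(-4018009, Function('c')(-155))) = Mul(Add(Rational(2970261, 8), 3928187), Add(-4018009, 411)) = Mul(Rational(34395757, 8), -4017598) = Rational(-69094162265843, 4)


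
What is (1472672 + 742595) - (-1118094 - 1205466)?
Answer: 4538827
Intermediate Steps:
(1472672 + 742595) - (-1118094 - 1205466) = 2215267 - 1*(-2323560) = 2215267 + 2323560 = 4538827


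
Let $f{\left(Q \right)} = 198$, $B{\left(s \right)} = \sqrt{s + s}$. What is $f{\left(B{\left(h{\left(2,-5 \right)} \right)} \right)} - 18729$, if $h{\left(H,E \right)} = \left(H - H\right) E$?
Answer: $-18531$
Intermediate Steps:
$h{\left(H,E \right)} = 0$ ($h{\left(H,E \right)} = 0 E = 0$)
$B{\left(s \right)} = \sqrt{2} \sqrt{s}$ ($B{\left(s \right)} = \sqrt{2 s} = \sqrt{2} \sqrt{s}$)
$f{\left(B{\left(h{\left(2,-5 \right)} \right)} \right)} - 18729 = 198 - 18729 = -18531$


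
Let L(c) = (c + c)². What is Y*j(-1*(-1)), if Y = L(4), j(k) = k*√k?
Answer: 64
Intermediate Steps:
L(c) = 4*c² (L(c) = (2*c)² = 4*c²)
j(k) = k^(3/2)
Y = 64 (Y = 4*4² = 4*16 = 64)
Y*j(-1*(-1)) = 64*(-1*(-1))^(3/2) = 64*1^(3/2) = 64*1 = 64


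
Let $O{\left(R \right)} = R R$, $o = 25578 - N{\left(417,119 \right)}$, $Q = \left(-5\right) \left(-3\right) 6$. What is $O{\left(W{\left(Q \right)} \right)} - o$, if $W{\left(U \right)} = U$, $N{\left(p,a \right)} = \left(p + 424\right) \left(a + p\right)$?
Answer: $433298$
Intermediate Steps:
$Q = 90$ ($Q = 15 \cdot 6 = 90$)
$N{\left(p,a \right)} = \left(424 + p\right) \left(a + p\right)$
$o = -425198$ ($o = 25578 - \left(417^{2} + 424 \cdot 119 + 424 \cdot 417 + 119 \cdot 417\right) = 25578 - \left(173889 + 50456 + 176808 + 49623\right) = 25578 - 450776 = -425198$)
$O{\left(R \right)} = R^{2}$
$O{\left(W{\left(Q \right)} \right)} - o = 90^{2} - -425198 = 8100 + 425198 = 433298$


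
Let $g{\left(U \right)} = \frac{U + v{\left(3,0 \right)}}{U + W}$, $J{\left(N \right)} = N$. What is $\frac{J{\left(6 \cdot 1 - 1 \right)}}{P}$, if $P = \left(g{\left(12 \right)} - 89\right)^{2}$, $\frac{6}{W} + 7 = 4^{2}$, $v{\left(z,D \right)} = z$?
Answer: $\frac{7220}{11135569} \approx 0.00064837$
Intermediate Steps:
$W = \frac{2}{3}$ ($W = \frac{6}{-7 + 4^{2}} = \frac{6}{-7 + 16} = \frac{6}{9} = 6 \cdot \frac{1}{9} = \frac{2}{3} \approx 0.66667$)
$g{\left(U \right)} = \frac{3 + U}{\frac{2}{3} + U}$ ($g{\left(U \right)} = \frac{U + 3}{U + \frac{2}{3}} = \frac{3 + U}{\frac{2}{3} + U}$)
$P = \frac{11135569}{1444}$ ($P = \left(\frac{3 \left(3 + 12\right)}{2 + 3 \cdot 12} - 89\right)^{2} = \left(3 \frac{1}{2 + 36} \cdot 15 - 89\right)^{2} = \left(3 \cdot \frac{1}{38} \cdot 15 - 89\right)^{2} = \left(\frac{45}{38} - 89\right)^{2} = \left(- \frac{3337}{38}\right)^{2} = \frac{11135569}{1444} \approx 7711.6$)
$\frac{J{\left(6 \cdot 1 - 1 \right)}}{P} = \frac{6 \cdot 1 - 1}{\frac{11135569}{1444}} = \left(6 - 1\right) \frac{1444}{11135569} = 5 \cdot \frac{1444}{11135569} = \frac{7220}{11135569}$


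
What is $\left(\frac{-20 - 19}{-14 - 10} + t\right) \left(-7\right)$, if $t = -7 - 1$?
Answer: $\frac{357}{8} \approx 44.625$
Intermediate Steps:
$t = -8$
$\left(\frac{-20 - 19}{-14 - 10} + t\right) \left(-7\right) = \left(\frac{-20 - 19}{-14 - 10} - 8\right) \left(-7\right) = \left(- \frac{39}{-24} - 8\right) \left(-7\right) = \left(\left(-39\right) \left(- \frac{1}{24}\right) - 8\right) \left(-7\right) = \left(\frac{13}{8} - 8\right) \left(-7\right) = \left(- \frac{51}{8}\right) \left(-7\right) = \frac{357}{8}$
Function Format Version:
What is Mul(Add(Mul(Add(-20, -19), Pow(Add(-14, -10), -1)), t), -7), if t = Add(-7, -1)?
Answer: Rational(357, 8) ≈ 44.625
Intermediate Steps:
t = -8
Mul(Add(Mul(Add(-20, -19), Pow(Add(-14, -10), -1)), t), -7) = Mul(Add(Mul(Add(-20, -19), Pow(Add(-14, -10), -1)), -8), -7) = Mul(Add(Mul(-39, Pow(-24, -1)), -8), -7) = Mul(Add(Mul(-39, Rational(-1, 24)), -8), -7) = Mul(Add(Rational(13, 8), -8), -7) = Mul(Rational(-51, 8), -7) = Rational(357, 8)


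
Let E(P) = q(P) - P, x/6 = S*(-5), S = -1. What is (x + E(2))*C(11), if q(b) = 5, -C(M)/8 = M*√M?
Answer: -2904*√11 ≈ -9631.5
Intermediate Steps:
C(M) = -8*M^(3/2) (C(M) = -8*M*√M = -8*M^(3/2))
x = 30 (x = 6*(-1*(-5)) = 6*5 = 30)
E(P) = 5 - P
(x + E(2))*C(11) = (30 + (5 - 1*2))*(-88*√11) = (30 + (5 - 2))*(-88*√11) = (30 + 3)*(-88*√11) = 33*(-88*√11) = -2904*√11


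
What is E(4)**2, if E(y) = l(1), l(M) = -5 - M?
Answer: 36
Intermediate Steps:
E(y) = -6 (E(y) = -5 - 1*1 = -5 - 1 = -6)
E(4)**2 = (-6)**2 = 36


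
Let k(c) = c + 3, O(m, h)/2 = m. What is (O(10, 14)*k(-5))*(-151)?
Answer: 6040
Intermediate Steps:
O(m, h) = 2*m
k(c) = 3 + c
(O(10, 14)*k(-5))*(-151) = ((2*10)*(3 - 5))*(-151) = (20*(-2))*(-151) = -40*(-151) = 6040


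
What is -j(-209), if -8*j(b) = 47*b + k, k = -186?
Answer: -10009/8 ≈ -1251.1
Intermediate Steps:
j(b) = 93/4 - 47*b/8 (j(b) = -(47*b - 186)/8 = -(-186 + 47*b)/8 = 93/4 - 47*b/8)
-j(-209) = -(93/4 - 47/8*(-209)) = -(93/4 + 9823/8) = -1*10009/8 = -10009/8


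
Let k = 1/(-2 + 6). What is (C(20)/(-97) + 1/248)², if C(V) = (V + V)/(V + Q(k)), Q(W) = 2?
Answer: 15155449/70021627456 ≈ 0.00021644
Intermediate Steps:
k = ¼ (k = 1/4 = ¼ ≈ 0.25000)
C(V) = 2*V/(2 + V) (C(V) = (V + V)/(V + 2) = (2*V)/(2 + V) = 2*V/(2 + V))
(C(20)/(-97) + 1/248)² = ((2*20/(2 + 20))/(-97) + 1/248)² = ((2*20/22)*(-1/97) + 1/248)² = ((2*20*(1/22))*(-1/97) + 1/248)² = ((20/11)*(-1/97) + 1/248)² = (-20/1067 + 1/248)² = (-3893/264616)² = 15155449/70021627456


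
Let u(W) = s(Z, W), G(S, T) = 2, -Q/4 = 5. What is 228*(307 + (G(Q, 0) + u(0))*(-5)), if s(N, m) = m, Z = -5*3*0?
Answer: 67716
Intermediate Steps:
Q = -20 (Q = -4*5 = -20)
Z = 0 (Z = -15*0 = 0)
u(W) = W
228*(307 + (G(Q, 0) + u(0))*(-5)) = 228*(307 + (2 + 0)*(-5)) = 228*(307 + 2*(-5)) = 228*(307 - 10) = 228*297 = 67716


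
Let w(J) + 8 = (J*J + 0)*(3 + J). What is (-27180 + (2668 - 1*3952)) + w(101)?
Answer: 1032432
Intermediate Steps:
w(J) = -8 + J²*(3 + J) (w(J) = -8 + (J*J + 0)*(3 + J) = -8 + (J² + 0)*(3 + J) = -8 + J²*(3 + J))
(-27180 + (2668 - 1*3952)) + w(101) = (-27180 + (2668 - 1*3952)) + (-8 + 101³ + 3*101²) = (-27180 + (2668 - 3952)) + (-8 + 1030301 + 3*10201) = (-27180 - 1284) + (-8 + 1030301 + 30603) = -28464 + 1060896 = 1032432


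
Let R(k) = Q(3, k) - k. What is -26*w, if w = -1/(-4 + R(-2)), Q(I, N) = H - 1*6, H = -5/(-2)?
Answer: -52/11 ≈ -4.7273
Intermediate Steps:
H = 5/2 (H = -5*(-1/2) = 5/2 ≈ 2.5000)
Q(I, N) = -7/2 (Q(I, N) = 5/2 - 1*6 = 5/2 - 6 = -7/2)
R(k) = -7/2 - k
w = 2/11 (w = -1/(-4 + (-7/2 - 1*(-2))) = -1/(-4 + (-7/2 + 2)) = -1/(-4 - 3/2) = -1/(-11/2) = -1*(-2/11) = 2/11 ≈ 0.18182)
-26*w = -26*2/11 = -52/11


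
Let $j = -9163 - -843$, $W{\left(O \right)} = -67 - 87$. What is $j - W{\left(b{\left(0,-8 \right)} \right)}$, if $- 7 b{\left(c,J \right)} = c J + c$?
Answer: $-8166$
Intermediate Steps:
$b{\left(c,J \right)} = - \frac{c}{7} - \frac{J c}{7}$ ($b{\left(c,J \right)} = - \frac{c J + c}{7} = - \frac{J c + c}{7} = - \frac{c + J c}{7} = - \frac{c}{7} - \frac{J c}{7}$)
$W{\left(O \right)} = -154$
$j = -8320$ ($j = -9163 + 843 = -8320$)
$j - W{\left(b{\left(0,-8 \right)} \right)} = -8320 - -154 = -8320 + 154 = -8166$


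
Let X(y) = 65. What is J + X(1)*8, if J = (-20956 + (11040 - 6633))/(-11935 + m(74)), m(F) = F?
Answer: 6184269/11861 ≈ 521.40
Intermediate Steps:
J = 16549/11861 (J = (-20956 + (11040 - 6633))/(-11935 + 74) = (-20956 + 4407)/(-11861) = -16549*(-1/11861) = 16549/11861 ≈ 1.3952)
J + X(1)*8 = 16549/11861 + 65*8 = 16549/11861 + 520 = 6184269/11861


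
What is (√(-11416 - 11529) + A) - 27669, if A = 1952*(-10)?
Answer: -47189 + I*√22945 ≈ -47189.0 + 151.48*I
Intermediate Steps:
A = -19520
(√(-11416 - 11529) + A) - 27669 = (√(-11416 - 11529) - 19520) - 27669 = (√(-22945) - 19520) - 27669 = (I*√22945 - 19520) - 27669 = (-19520 + I*√22945) - 27669 = -47189 + I*√22945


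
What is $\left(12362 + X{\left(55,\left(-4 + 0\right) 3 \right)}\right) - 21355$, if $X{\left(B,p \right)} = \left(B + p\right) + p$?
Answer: $-8962$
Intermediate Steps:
$X{\left(B,p \right)} = B + 2 p$
$\left(12362 + X{\left(55,\left(-4 + 0\right) 3 \right)}\right) - 21355 = \left(12362 + \left(55 + 2 \left(-4 + 0\right) 3\right)\right) - 21355 = \left(12362 + \left(55 + 2 \left(\left(-4\right) 3\right)\right)\right) - 21355 = \left(12362 + \left(55 + 2 \left(-12\right)\right)\right) - 21355 = \left(12362 + \left(55 - 24\right)\right) - 21355 = \left(12362 + 31\right) - 21355 = 12393 - 21355 = -8962$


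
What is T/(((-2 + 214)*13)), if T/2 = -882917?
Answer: -882917/1378 ≈ -640.72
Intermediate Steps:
T = -1765834 (T = 2*(-882917) = -1765834)
T/(((-2 + 214)*13)) = -1765834*1/(13*(-2 + 214)) = -1765834/(212*13) = -1765834/2756 = -1765834*1/2756 = -882917/1378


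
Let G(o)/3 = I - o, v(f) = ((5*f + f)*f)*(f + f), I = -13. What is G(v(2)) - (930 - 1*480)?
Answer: -777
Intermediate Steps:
v(f) = 12*f³ (v(f) = ((6*f)*f)*(2*f) = (6*f²)*(2*f) = 12*f³)
G(o) = -39 - 3*o (G(o) = 3*(-13 - o) = -39 - 3*o)
G(v(2)) - (930 - 1*480) = (-39 - 36*2³) - (930 - 1*480) = (-39 - 36*8) - (930 - 480) = (-39 - 3*96) - 1*450 = (-39 - 288) - 450 = -327 - 450 = -777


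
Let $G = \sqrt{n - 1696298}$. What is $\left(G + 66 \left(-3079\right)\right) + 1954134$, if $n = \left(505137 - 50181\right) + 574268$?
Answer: $1750920 + i \sqrt{667074} \approx 1.7509 \cdot 10^{6} + 816.75 i$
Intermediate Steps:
$n = 1029224$ ($n = 454956 + 574268 = 1029224$)
$G = i \sqrt{667074}$ ($G = \sqrt{1029224 - 1696298} = \sqrt{-667074} = i \sqrt{667074} \approx 816.75 i$)
$\left(G + 66 \left(-3079\right)\right) + 1954134 = \left(i \sqrt{667074} + 66 \left(-3079\right)\right) + 1954134 = \left(i \sqrt{667074} - 203214\right) + 1954134 = \left(-203214 + i \sqrt{667074}\right) + 1954134 = 1750920 + i \sqrt{667074}$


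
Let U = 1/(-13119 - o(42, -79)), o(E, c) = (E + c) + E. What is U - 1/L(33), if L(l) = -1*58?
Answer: 6533/380596 ≈ 0.017165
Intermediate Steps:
L(l) = -58
o(E, c) = c + 2*E
U = -1/13124 (U = 1/(-13119 - (-79 + 2*42)) = 1/(-13119 - (-79 + 84)) = 1/(-13119 - 1*5) = 1/(-13119 - 5) = 1/(-13124) = -1/13124 ≈ -7.6196e-5)
U - 1/L(33) = -1/13124 - 1/(-58) = -1/13124 - 1*(-1/58) = -1/13124 + 1/58 = 6533/380596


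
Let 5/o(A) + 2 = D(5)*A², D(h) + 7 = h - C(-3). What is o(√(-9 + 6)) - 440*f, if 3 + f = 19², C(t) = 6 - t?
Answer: -4883115/31 ≈ -1.5752e+5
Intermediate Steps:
f = 358 (f = -3 + 19² = -3 + 361 = 358)
D(h) = -16 + h (D(h) = -7 + (h - (6 - 1*(-3))) = -7 + (h - (6 + 3)) = -7 + (h - 1*9) = -7 + (h - 9) = -7 + (-9 + h) = -16 + h)
o(A) = 5/(-2 - 11*A²) (o(A) = 5/(-2 + (-16 + 5)*A²) = 5/(-2 - 11*A²))
o(√(-9 + 6)) - 440*f = -5/(2 + 11*(√(-9 + 6))²) - 440*358 = -5/(2 + 11*(√(-3))²) - 157520 = -5/(2 + 11*(I*√3)²) - 157520 = -5/(2 + 11*(-3)) - 157520 = -5/(2 - 33) - 157520 = -5/(-31) - 157520 = -5*(-1/31) - 157520 = 5/31 - 157520 = -4883115/31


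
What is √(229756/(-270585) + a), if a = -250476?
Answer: 2*I*√509415934891010/90195 ≈ 500.48*I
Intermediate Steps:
√(229756/(-270585) + a) = √(229756/(-270585) - 250476) = √(229756*(-1/270585) - 250476) = √(-229756/270585 - 250476) = √(-67775278216/270585) = 2*I*√509415934891010/90195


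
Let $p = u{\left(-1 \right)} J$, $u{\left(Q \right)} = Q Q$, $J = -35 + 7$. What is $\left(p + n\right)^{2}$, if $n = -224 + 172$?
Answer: $6400$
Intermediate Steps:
$J = -28$
$n = -52$
$u{\left(Q \right)} = Q^{2}$
$p = -28$ ($p = \left(-1\right)^{2} \left(-28\right) = 1 \left(-28\right) = -28$)
$\left(p + n\right)^{2} = \left(-28 - 52\right)^{2} = \left(-80\right)^{2} = 6400$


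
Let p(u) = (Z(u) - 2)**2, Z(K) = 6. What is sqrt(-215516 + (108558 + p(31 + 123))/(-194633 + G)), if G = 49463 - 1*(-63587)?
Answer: I*sqrt(1434437209446366)/81583 ≈ 464.24*I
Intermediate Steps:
G = 113050 (G = 49463 + 63587 = 113050)
p(u) = 16 (p(u) = (6 - 2)**2 = 4**2 = 16)
sqrt(-215516 + (108558 + p(31 + 123))/(-194633 + G)) = sqrt(-215516 + (108558 + 16)/(-194633 + 113050)) = sqrt(-215516 + 108574/(-81583)) = sqrt(-215516 + 108574*(-1/81583)) = sqrt(-215516 - 108574/81583) = sqrt(-17582550402/81583) = I*sqrt(1434437209446366)/81583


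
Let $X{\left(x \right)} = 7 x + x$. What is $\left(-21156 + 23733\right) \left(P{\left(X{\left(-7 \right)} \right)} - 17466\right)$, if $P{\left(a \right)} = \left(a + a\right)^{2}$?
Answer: $-12683994$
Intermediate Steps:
$X{\left(x \right)} = 8 x$
$P{\left(a \right)} = 4 a^{2}$ ($P{\left(a \right)} = \left(2 a\right)^{2} = 4 a^{2}$)
$\left(-21156 + 23733\right) \left(P{\left(X{\left(-7 \right)} \right)} - 17466\right) = \left(-21156 + 23733\right) \left(4 \left(8 \left(-7\right)\right)^{2} - 17466\right) = 2577 \left(4 \left(-56\right)^{2} - 17466\right) = 2577 \left(4 \cdot 3136 - 17466\right) = 2577 \left(12544 - 17466\right) = 2577 \left(-4922\right) = -12683994$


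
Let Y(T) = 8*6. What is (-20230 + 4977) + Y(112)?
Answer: -15205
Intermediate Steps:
Y(T) = 48
(-20230 + 4977) + Y(112) = (-20230 + 4977) + 48 = -15253 + 48 = -15205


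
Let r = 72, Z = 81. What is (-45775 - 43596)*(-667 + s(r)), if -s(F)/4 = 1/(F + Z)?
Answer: 9120757405/153 ≈ 5.9613e+7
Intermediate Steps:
s(F) = -4/(81 + F) (s(F) = -4/(F + 81) = -4/(81 + F))
(-45775 - 43596)*(-667 + s(r)) = (-45775 - 43596)*(-667 - 4/(81 + 72)) = -89371*(-667 - 4/153) = -89371*(-102055/153) = 9120757405/153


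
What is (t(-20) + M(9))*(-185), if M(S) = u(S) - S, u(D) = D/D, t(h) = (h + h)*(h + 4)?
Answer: -116920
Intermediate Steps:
t(h) = 2*h*(4 + h) (t(h) = (2*h)*(4 + h) = 2*h*(4 + h))
u(D) = 1
M(S) = 1 - S
(t(-20) + M(9))*(-185) = (2*(-20)*(4 - 20) + (1 - 1*9))*(-185) = (2*(-20)*(-16) + (1 - 9))*(-185) = (640 - 8)*(-185) = 632*(-185) = -116920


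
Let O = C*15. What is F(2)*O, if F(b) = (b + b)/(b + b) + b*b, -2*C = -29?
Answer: 2175/2 ≈ 1087.5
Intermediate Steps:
C = 29/2 (C = -½*(-29) = 29/2 ≈ 14.500)
O = 435/2 (O = (29/2)*15 = 435/2 ≈ 217.50)
F(b) = 1 + b² (F(b) = (2*b)/((2*b)) + b² = (2*b)*(1/(2*b)) + b² = 1 + b²)
F(2)*O = (1 + 2²)*(435/2) = (1 + 4)*(435/2) = 5*(435/2) = 2175/2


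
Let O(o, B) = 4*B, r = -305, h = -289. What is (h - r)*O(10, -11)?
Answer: -704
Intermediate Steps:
(h - r)*O(10, -11) = (-289 - 1*(-305))*(4*(-11)) = (-289 + 305)*(-44) = 16*(-44) = -704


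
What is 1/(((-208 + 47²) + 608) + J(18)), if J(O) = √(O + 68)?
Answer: 2609/6806795 - √86/6806795 ≈ 0.00038193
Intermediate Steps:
J(O) = √(68 + O)
1/(((-208 + 47²) + 608) + J(18)) = 1/(((-208 + 47²) + 608) + √(68 + 18)) = 1/(((-208 + 2209) + 608) + √86) = 1/((2001 + 608) + √86) = 1/(2609 + √86)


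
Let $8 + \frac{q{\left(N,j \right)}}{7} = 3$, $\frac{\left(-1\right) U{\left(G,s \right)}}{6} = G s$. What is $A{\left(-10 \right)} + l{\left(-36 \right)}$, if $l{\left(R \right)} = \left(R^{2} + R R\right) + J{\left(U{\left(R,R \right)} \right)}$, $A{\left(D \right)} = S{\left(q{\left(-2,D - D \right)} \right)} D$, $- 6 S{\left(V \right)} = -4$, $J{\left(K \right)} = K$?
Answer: $- \frac{15572}{3} \approx -5190.7$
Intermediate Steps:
$U{\left(G,s \right)} = - 6 G s$
$q{\left(N,j \right)} = -35$ ($q{\left(N,j \right)} = -56 + 7 \cdot 3 = -56 + 21 = -35$)
$S{\left(V \right)} = \frac{2}{3}$ ($S{\left(V \right)} = \left(- \frac{1}{6}\right) \left(-4\right) = \frac{2}{3}$)
$A{\left(D \right)} = \frac{2 D}{3}$
$l{\left(R \right)} = - 4 R^{2}$ ($l{\left(R \right)} = \left(R^{2} + R R\right) - 6 R R = \left(R^{2} + R^{2}\right) - 6 R^{2} = 2 R^{2} - 6 R^{2} = - 4 R^{2}$)
$A{\left(-10 \right)} + l{\left(-36 \right)} = \frac{2}{3} \left(-10\right) - 4 \left(-36\right)^{2} = - \frac{20}{3} - 5184 = - \frac{15572}{3}$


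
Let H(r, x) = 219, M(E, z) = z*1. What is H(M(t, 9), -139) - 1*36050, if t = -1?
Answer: -35831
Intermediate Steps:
M(E, z) = z
H(M(t, 9), -139) - 1*36050 = 219 - 1*36050 = 219 - 36050 = -35831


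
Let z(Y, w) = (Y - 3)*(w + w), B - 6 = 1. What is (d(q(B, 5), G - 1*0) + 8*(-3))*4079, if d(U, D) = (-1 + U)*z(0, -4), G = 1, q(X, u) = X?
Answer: 489480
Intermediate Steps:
B = 7 (B = 6 + 1 = 7)
z(Y, w) = 2*w*(-3 + Y) (z(Y, w) = (-3 + Y)*(2*w) = 2*w*(-3 + Y))
d(U, D) = -24 + 24*U (d(U, D) = (-1 + U)*(2*(-4)*(-3 + 0)) = (-1 + U)*(2*(-4)*(-3)) = (-1 + U)*24 = -24 + 24*U)
(d(q(B, 5), G - 1*0) + 8*(-3))*4079 = ((-24 + 24*7) + 8*(-3))*4079 = ((-24 + 168) - 24)*4079 = (144 - 24)*4079 = 120*4079 = 489480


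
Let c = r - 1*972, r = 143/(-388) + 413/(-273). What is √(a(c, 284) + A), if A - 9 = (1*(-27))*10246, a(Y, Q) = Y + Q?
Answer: I*√15875169748503/7566 ≈ 526.61*I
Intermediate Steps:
r = -28469/15132 (r = 143*(-1/388) + 413*(-1/273) = -143/388 - 59/39 = -28469/15132 ≈ -1.8814)
c = -14736773/15132 (c = -28469/15132 - 1*972 = -28469/15132 - 972 = -14736773/15132 ≈ -973.88)
a(Y, Q) = Q + Y
A = -276633 (A = 9 + (1*(-27))*10246 = 9 - 27*10246 = 9 - 276642 = -276633)
√(a(c, 284) + A) = √((284 - 14736773/15132) - 276633) = √(-10439285/15132 - 276633) = √(-4196449841/15132) = I*√15875169748503/7566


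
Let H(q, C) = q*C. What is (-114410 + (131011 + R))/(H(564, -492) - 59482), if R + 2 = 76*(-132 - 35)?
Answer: -3907/336970 ≈ -0.011595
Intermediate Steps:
R = -12694 (R = -2 + 76*(-132 - 35) = -2 + 76*(-167) = -2 - 12692 = -12694)
H(q, C) = C*q
(-114410 + (131011 + R))/(H(564, -492) - 59482) = (-114410 + (131011 - 12694))/(-492*564 - 59482) = (-114410 + 118317)/(-277488 - 59482) = 3907/(-336970) = 3907*(-1/336970) = -3907/336970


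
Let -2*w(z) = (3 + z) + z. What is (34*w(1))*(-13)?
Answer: 1105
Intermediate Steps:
w(z) = -3/2 - z (w(z) = -((3 + z) + z)/2 = -(3 + 2*z)/2 = -3/2 - z)
(34*w(1))*(-13) = (34*(-3/2 - 1*1))*(-13) = (34*(-3/2 - 1))*(-13) = (34*(-5/2))*(-13) = -85*(-13) = 1105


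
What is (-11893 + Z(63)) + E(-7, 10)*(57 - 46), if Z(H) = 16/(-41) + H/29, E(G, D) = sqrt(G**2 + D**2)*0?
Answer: -14138658/1189 ≈ -11891.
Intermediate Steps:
E(G, D) = 0 (E(G, D) = sqrt(D**2 + G**2)*0 = 0)
Z(H) = -16/41 + H/29 (Z(H) = 16*(-1/41) + H*(1/29) = -16/41 + H/29)
(-11893 + Z(63)) + E(-7, 10)*(57 - 46) = (-11893 + (-16/41 + (1/29)*63)) + 0*(57 - 46) = (-11893 + (-16/41 + 63/29)) + 0*11 = (-11893 + 2119/1189) + 0 = -14138658/1189 + 0 = -14138658/1189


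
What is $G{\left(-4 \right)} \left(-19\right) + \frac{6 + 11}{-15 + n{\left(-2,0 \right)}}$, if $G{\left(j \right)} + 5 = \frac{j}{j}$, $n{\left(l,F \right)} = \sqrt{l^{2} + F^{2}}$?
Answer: $\frac{971}{13} \approx 74.692$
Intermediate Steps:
$n{\left(l,F \right)} = \sqrt{F^{2} + l^{2}}$
$G{\left(j \right)} = -4$ ($G{\left(j \right)} = -5 + \frac{j}{j} = -5 + 1 = -4$)
$G{\left(-4 \right)} \left(-19\right) + \frac{6 + 11}{-15 + n{\left(-2,0 \right)}} = \left(-4\right) \left(-19\right) + \frac{6 + 11}{-15 + \sqrt{0^{2} + \left(-2\right)^{2}}} = 76 + \frac{17}{-15 + \sqrt{0 + 4}} = 76 + \frac{17}{-15 + \sqrt{4}} = 76 + \frac{17}{-15 + 2} = 76 + \frac{17}{-13} = 76 + 17 \left(- \frac{1}{13}\right) = 76 - \frac{17}{13} = \frac{971}{13}$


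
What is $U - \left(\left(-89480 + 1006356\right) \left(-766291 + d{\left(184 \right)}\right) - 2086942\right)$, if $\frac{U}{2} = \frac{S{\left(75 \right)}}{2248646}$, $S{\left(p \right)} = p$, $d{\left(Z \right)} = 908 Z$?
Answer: $\frac{617716105976455953}{1124323} \approx 5.4941 \cdot 10^{11}$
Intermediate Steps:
$U = \frac{75}{1124323}$ ($U = 2 \cdot \frac{75}{2248646} = \frac{75}{1124323} \approx 6.6707 \cdot 10^{-5}$)
$U - \left(\left(-89480 + 1006356\right) \left(-766291 + d{\left(184 \right)}\right) - 2086942\right) = \frac{75}{1124323} - \left(\left(-89480 + 1006356\right) \left(-766291 + 908 \cdot 184\right) - 2086942\right) = \frac{75}{1124323} - \left(916876 \left(-766291 + 167072\right) - 2086942\right) = \frac{75}{1124323} - \left(916876 \left(-599219\right) - 2086942\right) = \frac{75}{1124323} - \left(-549409519844 - 2086942\right) = \frac{75}{1124323} - -549411606786 = \frac{75}{1124323} + 549411606786 = \frac{617716105976455953}{1124323}$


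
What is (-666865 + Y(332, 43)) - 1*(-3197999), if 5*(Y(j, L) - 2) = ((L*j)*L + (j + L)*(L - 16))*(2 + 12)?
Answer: 21391582/5 ≈ 4.2783e+6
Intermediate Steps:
Y(j, L) = 2 + 14*j*L²/5 + 14*(-16 + L)*(L + j)/5 (Y(j, L) = 2 + (((L*j)*L + (j + L)*(L - 16))*(2 + 12))/5 = 2 + ((j*L² + (L + j)*(-16 + L))*14)/5 = 2 + ((j*L² + (-16 + L)*(L + j))*14)/5 = 2 + (14*j*L² + 14*(-16 + L)*(L + j))/5 = 2 + (14*j*L²/5 + 14*(-16 + L)*(L + j)/5) = 2 + 14*j*L²/5 + 14*(-16 + L)*(L + j)/5)
(-666865 + Y(332, 43)) - 1*(-3197999) = (-666865 + (2 - 224/5*43 - 224/5*332 + (14/5)*43² + (14/5)*43*332 + (14/5)*332*43²)) - 1*(-3197999) = (-666865 + (2 - 9632/5 - 74368/5 + (14/5)*1849 + 199864/5 + (14/5)*332*1849)) + 3197999 = (-666865 + (2 - 9632/5 - 74368/5 + 25886/5 + 199864/5 + 8594152/5)) + 3197999 = (-666865 + 8735912/5) + 3197999 = 5401587/5 + 3197999 = 21391582/5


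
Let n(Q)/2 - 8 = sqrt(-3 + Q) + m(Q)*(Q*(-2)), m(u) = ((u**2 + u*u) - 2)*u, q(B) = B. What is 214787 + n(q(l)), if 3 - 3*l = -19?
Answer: 15559843/81 + 2*sqrt(39)/3 ≈ 1.9210e+5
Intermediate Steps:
l = 22/3 (l = 1 - 1/3*(-19) = 1 + 19/3 = 22/3 ≈ 7.3333)
m(u) = u*(-2 + 2*u**2) (m(u) = ((u**2 + u**2) - 2)*u = (2*u**2 - 2)*u = (-2 + 2*u**2)*u = u*(-2 + 2*u**2))
n(Q) = 16 + 2*sqrt(-3 + Q) - 8*Q**2*(-1 + Q**2) (n(Q) = 16 + 2*(sqrt(-3 + Q) + (2*Q*(-1 + Q**2))*(Q*(-2))) = 16 + 2*(sqrt(-3 + Q) + (2*Q*(-1 + Q**2))*(-2*Q)) = 16 + 2*(sqrt(-3 + Q) - 4*Q**2*(-1 + Q**2)) = 16 + (2*sqrt(-3 + Q) - 8*Q**2*(-1 + Q**2)) = 16 + 2*sqrt(-3 + Q) - 8*Q**2*(-1 + Q**2))
214787 + n(q(l)) = 214787 + (16 + 2*sqrt(-3 + 22/3) + 8*(22/3)**2*(1 - (22/3)**2)) = 214787 + (16 + 2*sqrt(13/3) + 8*(484/9)*(1 - 1*484/9)) = 214787 + (16 + 2*(sqrt(39)/3) + 8*(484/9)*(1 - 484/9)) = 214787 + (16 + 2*sqrt(39)/3 + 8*(484/9)*(-475/9)) = 214787 + (16 + 2*sqrt(39)/3 - 1839200/81) = 214787 + (-1837904/81 + 2*sqrt(39)/3) = 15559843/81 + 2*sqrt(39)/3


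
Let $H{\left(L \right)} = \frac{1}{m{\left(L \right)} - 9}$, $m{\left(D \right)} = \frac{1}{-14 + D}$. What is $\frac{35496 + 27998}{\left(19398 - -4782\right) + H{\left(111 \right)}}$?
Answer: $\frac{55366768}{21084863} \approx 2.6259$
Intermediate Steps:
$H{\left(L \right)} = \frac{1}{-9 + \frac{1}{-14 + L}}$ ($H{\left(L \right)} = \frac{1}{\frac{1}{-14 + L} - 9} = \frac{1}{-9 + \frac{1}{-14 + L}}$)
$\frac{35496 + 27998}{\left(19398 - -4782\right) + H{\left(111 \right)}} = \frac{35496 + 27998}{\left(19398 - -4782\right) + \frac{14 - 111}{-127 + 9 \cdot 111}} = \frac{63494}{\left(19398 + 4782\right) + \frac{14 - 111}{-127 + 999}} = \frac{63494}{24180 + \frac{1}{872} \left(-97\right)} = \frac{63494}{24180 - \frac{97}{872}} = \frac{63494}{\frac{21084863}{872}} = 63494 \cdot \frac{872}{21084863} = \frac{55366768}{21084863}$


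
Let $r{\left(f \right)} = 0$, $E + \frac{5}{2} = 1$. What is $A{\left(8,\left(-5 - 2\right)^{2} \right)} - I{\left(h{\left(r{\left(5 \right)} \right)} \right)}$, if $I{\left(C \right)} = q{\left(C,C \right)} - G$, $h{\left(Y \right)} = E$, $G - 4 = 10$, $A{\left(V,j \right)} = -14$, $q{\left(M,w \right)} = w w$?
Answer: $- \frac{9}{4} \approx -2.25$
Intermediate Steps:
$q{\left(M,w \right)} = w^{2}$
$E = - \frac{3}{2}$ ($E = - \frac{5}{2} + 1 = - \frac{3}{2} \approx -1.5$)
$G = 14$ ($G = 4 + 10 = 14$)
$h{\left(Y \right)} = - \frac{3}{2}$
$I{\left(C \right)} = -14 + C^{2}$ ($I{\left(C \right)} = C^{2} - 14 = -14 + C^{2}$)
$A{\left(8,\left(-5 - 2\right)^{2} \right)} - I{\left(h{\left(r{\left(5 \right)} \right)} \right)} = -14 - \left(-14 + \left(- \frac{3}{2}\right)^{2}\right) = -14 - \left(-14 + \frac{9}{4}\right) = -14 - - \frac{47}{4} = -14 + \frac{47}{4} = - \frac{9}{4}$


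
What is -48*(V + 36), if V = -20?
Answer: -768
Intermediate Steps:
-48*(V + 36) = -48*(-20 + 36) = -48*16 = -768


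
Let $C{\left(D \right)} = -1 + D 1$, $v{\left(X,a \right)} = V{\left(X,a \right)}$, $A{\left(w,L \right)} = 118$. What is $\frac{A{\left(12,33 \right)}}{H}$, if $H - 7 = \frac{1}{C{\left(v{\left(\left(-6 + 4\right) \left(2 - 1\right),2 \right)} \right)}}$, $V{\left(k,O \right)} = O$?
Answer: $\frac{59}{4} \approx 14.75$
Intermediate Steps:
$v{\left(X,a \right)} = a$
$C{\left(D \right)} = -1 + D$
$H = 8$ ($H = 7 + \frac{1}{-1 + 2} = 7 + 1^{-1} = 7 + 1 = 8$)
$\frac{A{\left(12,33 \right)}}{H} = \frac{118}{8} = 118 \cdot \frac{1}{8} = \frac{59}{4}$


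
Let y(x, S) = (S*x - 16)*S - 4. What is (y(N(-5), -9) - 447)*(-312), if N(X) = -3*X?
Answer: -283296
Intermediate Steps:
y(x, S) = -4 + S*(-16 + S*x) (y(x, S) = (-16 + S*x)*S - 4 = S*(-16 + S*x) - 4 = -4 + S*(-16 + S*x))
(y(N(-5), -9) - 447)*(-312) = ((-4 - 16*(-9) - 3*(-5)*(-9)**2) - 447)*(-312) = ((-4 + 144 + 15*81) - 447)*(-312) = ((-4 + 144 + 1215) - 447)*(-312) = (1355 - 447)*(-312) = 908*(-312) = -283296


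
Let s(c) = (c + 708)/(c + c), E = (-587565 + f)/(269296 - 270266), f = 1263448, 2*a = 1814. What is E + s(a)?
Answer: -306121303/439895 ≈ -695.90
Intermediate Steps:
a = 907 (a = (½)*1814 = 907)
E = -675883/970 (E = (-587565 + 1263448)/(269296 - 270266) = 675883/(-970) = 675883*(-1/970) = -675883/970 ≈ -696.79)
s(c) = (708 + c)/(2*c) (s(c) = (708 + c)/((2*c)) = (708 + c)*(1/(2*c)) = (708 + c)/(2*c))
E + s(a) = -675883/970 + (½)*(708 + 907)/907 = -675883/970 + (½)*(1/907)*1615 = -675883/970 + 1615/1814 = -306121303/439895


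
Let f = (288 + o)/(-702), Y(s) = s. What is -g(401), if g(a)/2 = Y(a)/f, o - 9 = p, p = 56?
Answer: 563004/353 ≈ 1594.9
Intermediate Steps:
o = 65 (o = 9 + 56 = 65)
f = -353/702 (f = (288 + 65)/(-702) = 353*(-1/702) = -353/702 ≈ -0.50285)
g(a) = -1404*a/353 (g(a) = 2*(a/(-353/702)) = 2*(a*(-702/353)) = 2*(-702*a/353) = -1404*a/353)
-g(401) = -(-1404)*401/353 = -1*(-563004/353) = 563004/353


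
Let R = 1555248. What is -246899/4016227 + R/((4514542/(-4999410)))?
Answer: -15613730443000210309/9065712736517 ≈ -1.7223e+6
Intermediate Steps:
-246899/4016227 + R/((4514542/(-4999410))) = -246899/4016227 + 1555248/((4514542/(-4999410))) = -246899*1/4016227 + 1555248/((4514542*(-1/4999410))) = -246899/4016227 + 1555248/(-2257271/2499705) = -246899/4016227 + 1555248*(-2499705/2257271) = -246899/4016227 - 3887661201840/2257271 = -15613730443000210309/9065712736517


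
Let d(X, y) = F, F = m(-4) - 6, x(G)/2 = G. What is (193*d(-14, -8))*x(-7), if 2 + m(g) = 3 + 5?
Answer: 0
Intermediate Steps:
m(g) = 6 (m(g) = -2 + (3 + 5) = -2 + 8 = 6)
x(G) = 2*G
F = 0 (F = 6 - 6 = 0)
d(X, y) = 0
(193*d(-14, -8))*x(-7) = (193*0)*(2*(-7)) = 0*(-14) = 0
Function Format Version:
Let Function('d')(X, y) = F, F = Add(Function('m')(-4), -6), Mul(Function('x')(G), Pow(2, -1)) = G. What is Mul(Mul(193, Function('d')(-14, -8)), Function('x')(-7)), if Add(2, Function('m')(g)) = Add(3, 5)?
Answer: 0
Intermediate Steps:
Function('m')(g) = 6 (Function('m')(g) = Add(-2, Add(3, 5)) = Add(-2, 8) = 6)
Function('x')(G) = Mul(2, G)
F = 0 (F = Add(6, -6) = 0)
Function('d')(X, y) = 0
Mul(Mul(193, Function('d')(-14, -8)), Function('x')(-7)) = Mul(Mul(193, 0), Mul(2, -7)) = Mul(0, -14) = 0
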